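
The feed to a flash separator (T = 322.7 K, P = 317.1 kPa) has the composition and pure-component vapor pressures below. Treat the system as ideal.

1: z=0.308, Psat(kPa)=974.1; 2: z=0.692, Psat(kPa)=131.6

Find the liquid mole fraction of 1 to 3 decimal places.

Raoult's law: Kᵢ = Pᵢˢᵃᵗ/P = Pᵢˢᵃᵗ/317.1.
  K_1 = 974.1/317.1 = 3.07190, K_2 = 131.6/317.1 = 0.41501
Material balance + equilibrium reduce to Σ zᵢ(Kᵢ−1)/(1+ψ(Kᵢ−1)) = 0.
Feasibility: ΣzᵢKᵢ = 1.233, Σzᵢ/Kᵢ = 1.768 — both > 1, two phases present.
Binary case is linear: z₁(K₁−1)(1+ψ(K₂−1)) + z₂(K₂−1)(1+ψ(K₁−1)) = 0
⇒ ψ = [z₁(K₁−1)+z₂(K₂−1)] / [−(K₁−1)(K₂−1)] = 0.2333/1.2120 = 0.193
Compositions from xᵢ = zᵢ/(1+ψ(Kᵢ−1)), yᵢ = Kᵢxᵢ:
  1: x = 0.220, y = 0.676
  2: x = 0.780, y = 0.324

x_1 = 0.220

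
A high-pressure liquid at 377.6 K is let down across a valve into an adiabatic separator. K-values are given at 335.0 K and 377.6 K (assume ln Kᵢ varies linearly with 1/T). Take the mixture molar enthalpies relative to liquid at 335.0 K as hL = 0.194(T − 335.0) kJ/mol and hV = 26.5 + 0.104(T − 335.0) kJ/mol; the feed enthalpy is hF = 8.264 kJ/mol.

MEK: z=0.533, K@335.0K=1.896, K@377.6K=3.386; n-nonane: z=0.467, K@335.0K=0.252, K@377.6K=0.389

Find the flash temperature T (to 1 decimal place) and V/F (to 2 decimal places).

Adiabatic flash: solve Rachford–Rice at each trial T, then check hF = ψ·hV(T) + (1−ψ)·hL(T).
  T = 335.0 K: K = (1.896, 0.252), RR gives ψ = 0.191, H_out = 5.071 kJ/mol
  T = 377.6 K: K = (3.386, 0.389), RR gives ψ = 0.677, H_out = 23.601 kJ/mol
  T = 356.3 K: K = (2.578, 0.317), RR gives ψ = 0.485, H_out = 16.046 kJ/mol
  T = 345.6 K: K = (2.220, 0.284), RR gives ψ = 0.361, H_out = 11.281 kJ/mol
  T = 340.3 K: K = (2.054, 0.268), RR gives ψ = 0.285, H_out = 8.436 kJ/mol
  T = 337.6 K: K = (1.973, 0.260), RR gives ψ = 0.240, H_out = 6.800 kJ/mol
  T = 339.0 K: K = (2.015, 0.264), RR gives ψ = 0.264, H_out = 7.666 kJ/mol
Linear interpolation between T = 339.0 (H_out = 7.666) and T = 340.3 (H_out = 8.436) on hF = 8.264 gives T ≈ 340.0 K, at which ψ = 0.28.

T = 340.0 K, V/F = 0.28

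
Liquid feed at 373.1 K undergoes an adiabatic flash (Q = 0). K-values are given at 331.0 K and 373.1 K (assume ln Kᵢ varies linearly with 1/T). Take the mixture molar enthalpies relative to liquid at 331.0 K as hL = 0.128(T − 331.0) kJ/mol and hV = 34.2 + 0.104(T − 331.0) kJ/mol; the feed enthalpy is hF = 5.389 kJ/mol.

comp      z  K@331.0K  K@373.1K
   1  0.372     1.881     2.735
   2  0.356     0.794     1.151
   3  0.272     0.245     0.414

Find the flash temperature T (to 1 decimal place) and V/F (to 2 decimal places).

T = 332.9 K, V/F = 0.15

Adiabatic flash: solve Rachford–Rice at each trial T, then check hF = ψ·hV(T) + (1−ψ)·hL(T).
  T = 331.0 K: K = (1.881, 0.794, 0.245), RR gives ψ = 0.110, H_out = 3.745 kJ/mol
  T = 373.1 K: K = (2.735, 1.151, 0.414), RR gives ψ = 0.834, H_out = 33.054 kJ/mol
  T = 352.1 K: K = (2.295, 0.967, 0.324), RR gives ψ = 0.505, H_out = 19.712 kJ/mol
  T = 341.6 K: K = (2.085, 0.879, 0.283), RR gives ψ = 0.324, H_out = 12.348 kJ/mol
  T = 336.3 K: K = (1.982, 0.836, 0.264), RR gives ψ = 0.222, H_out = 8.241 kJ/mol
  T = 333.6 K: K = (1.930, 0.815, 0.254), RR gives ψ = 0.166, H_out = 6.007 kJ/mol
  T = 332.3 K: K = (1.906, 0.804, 0.249), RR gives ψ = 0.138, H_out = 4.891 kJ/mol
Linear interpolation between T = 332.3 (H_out = 4.891) and T = 333.6 (H_out = 6.007) on hF = 5.389 gives T ≈ 332.9 K, at which ψ = 0.15.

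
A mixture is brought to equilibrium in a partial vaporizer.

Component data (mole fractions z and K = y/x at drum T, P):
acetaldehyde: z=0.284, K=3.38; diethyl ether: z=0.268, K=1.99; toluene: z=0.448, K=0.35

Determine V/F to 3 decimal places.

Rachford–Rice: g(V/F) = Σ zᵢ(Kᵢ−1)/(1+V/F(Kᵢ−1)) = 0.
Feasibility: ΣzᵢKᵢ = 1.650, Σzᵢ/Kᵢ = 1.499 — both > 1, two phases present.
Iterate (Newton) starting at V/F = 0.45:
  V/F = 0.450: g = 0.0983, g' = -0.879 → V/F = 0.562
  V/F = 0.562: g = 0.0009, g' = -0.873 → V/F = 0.563
Converged at V/F = 0.563.

V/F = 0.563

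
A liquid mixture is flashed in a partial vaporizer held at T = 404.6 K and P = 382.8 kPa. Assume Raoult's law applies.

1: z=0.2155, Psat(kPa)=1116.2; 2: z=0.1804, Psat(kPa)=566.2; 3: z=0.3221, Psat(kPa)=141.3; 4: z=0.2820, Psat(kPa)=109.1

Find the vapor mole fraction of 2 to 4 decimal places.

y_2 = 0.2553

Raoult's law: Kᵢ = Pᵢˢᵃᵗ/P = Pᵢˢᵃᵗ/382.8.
  K_1 = 1116.2/382.8 = 2.915883, K_2 = 566.2/382.8 = 1.479101, K_3 = 141.3/382.8 = 0.369122, K_4 = 109.1/382.8 = 0.285005
Material balance + equilibrium reduce to Σ zᵢ(Kᵢ−1)/(1+V/F(Kᵢ−1)) = 0.
Feasibility: ΣzᵢKᵢ = 1.0945, Σzᵢ/Kᵢ = 2.0579 — both > 1, two phases present.
Iterate (Newton) starting at V/F = 0.63:
  V/F = 0.6300: g = -0.45068, g' = -1.0173 → V/F = 0.1870
  V/F = 0.1870: g = -0.07982, g' = -0.8205 → V/F = 0.0897
  V/F = 0.0897: g = 0.00435, g' = -0.9227 → V/F = 0.0944
Converged at V/F = 0.0944.
Compositions from xᵢ = zᵢ/(1+V/F(Kᵢ−1)), yᵢ = Kᵢxᵢ:
  1: x = 0.1825, y = 0.5321
  2: x = 0.1726, y = 0.2553
  3: x = 0.3425, y = 0.1264
  4: x = 0.3024, y = 0.0862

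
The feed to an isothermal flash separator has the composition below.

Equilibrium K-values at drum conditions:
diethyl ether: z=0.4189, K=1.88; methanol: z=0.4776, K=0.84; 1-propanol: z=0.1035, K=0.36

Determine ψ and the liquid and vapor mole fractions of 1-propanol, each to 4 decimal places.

ψ = 0.7767, x_1-propanol = 0.2058, y_1-propanol = 0.0741

Iterate (Newton) starting at ψ = 0.43:
  ψ = 0.4300: g = 0.09398, g' = -0.2655 → ψ = 0.7839
  ψ = 0.7839: g = -0.00217, g' = -0.3003 → ψ = 0.7767
Converged at ψ = 0.7767.
Compositions from xᵢ = zᵢ/(1+ψ(Kᵢ−1)), yᵢ = Kᵢxᵢ:
  diethyl ether: x = 0.2488, y = 0.4678
  methanol: x = 0.5454, y = 0.4581
  1-propanol: x = 0.2058, y = 0.0741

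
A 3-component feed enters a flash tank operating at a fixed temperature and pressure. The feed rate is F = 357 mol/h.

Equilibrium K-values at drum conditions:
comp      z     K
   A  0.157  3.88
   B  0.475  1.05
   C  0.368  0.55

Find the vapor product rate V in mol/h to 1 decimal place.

V = 173.2 mol/h

Material balance + equilibrium reduce to Σ zᵢ(Kᵢ−1)/(1+V/F(Kᵢ−1)) = 0.
Check two-phase: ΣzᵢKᵢ = 1.310 > 1 and Σzᵢ/Kᵢ = 1.162 > 1, so g(0) = 0.310 > 0 and g(1) = -0.162 < 0.
Newton iteration, V/F⁰ = 0.5:
  V/F = 0.500: g = -0.0052, g' = -0.344 → V/F = 0.485
Converged at V/F = 0.485.
Then V = V/F·F = 0.4850·357 = 173.2 mol/h and L = F − V = 183.8 mol/h.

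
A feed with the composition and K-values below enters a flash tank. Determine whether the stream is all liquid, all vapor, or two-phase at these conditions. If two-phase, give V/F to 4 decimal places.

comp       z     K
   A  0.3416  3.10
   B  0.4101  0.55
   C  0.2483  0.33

two-phase, V/F = 0.3220

ΣzᵢKᵢ = 1.3665; Σzᵢ/Kᵢ = 1.6083.
Both exceed 1, so a two-phase solution exists.
Newton–Raphson from ψ = 0.5:
  ψ = 0.5000: g = -0.13836, g' = -0.7488 → ψ = 0.3152
  ψ = 0.3152: g = 0.00568, g' = -0.8373 → ψ = 0.3220
Converged at ψ = 0.3220.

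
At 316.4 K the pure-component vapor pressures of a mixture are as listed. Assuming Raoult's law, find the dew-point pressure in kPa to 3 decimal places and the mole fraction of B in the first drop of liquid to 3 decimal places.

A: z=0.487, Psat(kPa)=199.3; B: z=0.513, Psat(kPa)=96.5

At the dew point ψ → 1, so Σzᵢ/Kᵢ = 1 with Kᵢ = Pᵢˢᵃᵗ/P ⇒ 1/P = Σzᵢ/Pᵢˢᵃᵗ.
1/P = 0.487/199.3 + 0.513/96.5 = 0.007760 ⇒ P = 128.872 kPa
xᵢ = zᵢP/Pᵢˢᵃᵗ ⇒ x_B = 0.513·128.872/96.5 = 0.685

Pdew = 128.872 kPa, x_B = 0.685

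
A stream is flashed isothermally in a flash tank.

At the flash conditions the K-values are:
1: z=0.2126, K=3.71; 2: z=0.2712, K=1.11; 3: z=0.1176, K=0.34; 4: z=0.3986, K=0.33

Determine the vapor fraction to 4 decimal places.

ψ = 0.2052

Let ψ = V/F and solve Σ zᵢ(Kᵢ−1)/(1+ψ(Kᵢ−1)) = 0.
Check two-phase: ΣzᵢKᵢ = 1.2613 > 1 and Σzᵢ/Kᵢ = 1.8554 > 1, so g(0) = 0.2613 > 0 and g(1) = -0.8554 < 0.
Newton iteration, ψ⁰ = 0.5:
  ψ = 0.5000: g = -0.24452, g' = -0.8032 → ψ = 0.1956
  ψ = 0.1956: g = 0.00932, g' = -0.9746 → ψ = 0.2051
  ψ = 0.2051: g = 0.00008, g' = -0.9571 → ψ = 0.2052
Converged at ψ = 0.2052.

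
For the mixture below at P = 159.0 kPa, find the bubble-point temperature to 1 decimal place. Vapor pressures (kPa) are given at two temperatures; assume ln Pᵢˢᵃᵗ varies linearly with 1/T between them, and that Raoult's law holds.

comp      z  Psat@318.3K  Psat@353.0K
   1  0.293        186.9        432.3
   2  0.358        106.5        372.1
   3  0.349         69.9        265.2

T = 327.3 K

Bubble-point temperature: ΣzᵢPᵢˢᵃᵗ(T) = P. Interpolate ln Pᵢˢᵃᵗ = aᵢ + bᵢ/T.
  T = 318.3 K: ΣzᵢPᵢˢᵃᵗ = 117.28 kPa
  T = 353.0 K: ΣzᵢPᵢˢᵃᵗ = 352.43 kPa
  T = 335.6 K: ΣzᵢPᵢˢᵃᵗ = 207.57 kPa
  T = 327.0 K: ΣzᵢPᵢˢᵃᵗ = 157.20 kPa
  T = 331.3 K: ΣzᵢPᵢˢᵃᵗ = 180.89 kPa
  T = 329.1 K: ΣzᵢPᵢˢᵃᵗ = 168.42 kPa
Interpolating between 327.0 K and 329.1 K gives T ≈ 327.3 K.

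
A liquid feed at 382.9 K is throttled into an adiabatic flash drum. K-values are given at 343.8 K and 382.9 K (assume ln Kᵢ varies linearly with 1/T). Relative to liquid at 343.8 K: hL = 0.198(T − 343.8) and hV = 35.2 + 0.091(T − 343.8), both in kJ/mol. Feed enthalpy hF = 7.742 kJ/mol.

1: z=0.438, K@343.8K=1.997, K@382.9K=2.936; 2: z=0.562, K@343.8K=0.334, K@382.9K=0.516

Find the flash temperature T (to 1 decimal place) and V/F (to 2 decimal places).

Adiabatic flash: solve Rachford–Rice at each trial T, then check hF = ψ·hV(T) + (1−ψ)·hL(T).
  T = 343.8 K: K = (1.997, 0.334), RR gives ψ = 0.094, H_out = 3.308 kJ/mol
  T = 382.9 K: K = (2.936, 0.516), RR gives ψ = 0.615, H_out = 26.807 kJ/mol
  T = 363.4 K: K = (2.448, 0.420), RR gives ψ = 0.367, H_out = 16.041 kJ/mol
  T = 353.6 K: K = (2.217, 0.376), RR gives ψ = 0.240, H_out = 10.138 kJ/mol
  T = 348.7 K: K = (2.106, 0.355), RR gives ψ = 0.170, H_out = 6.879 kJ/mol
  T = 351.1 K: K = (2.160, 0.365), RR gives ψ = 0.205, H_out = 8.509 kJ/mol
Linear interpolation between T = 348.7 (H_out = 6.879) and T = 351.1 (H_out = 8.509) on hF = 7.742 gives T ≈ 350.0 K, at which ψ = 0.19.

T = 350.0 K, V/F = 0.19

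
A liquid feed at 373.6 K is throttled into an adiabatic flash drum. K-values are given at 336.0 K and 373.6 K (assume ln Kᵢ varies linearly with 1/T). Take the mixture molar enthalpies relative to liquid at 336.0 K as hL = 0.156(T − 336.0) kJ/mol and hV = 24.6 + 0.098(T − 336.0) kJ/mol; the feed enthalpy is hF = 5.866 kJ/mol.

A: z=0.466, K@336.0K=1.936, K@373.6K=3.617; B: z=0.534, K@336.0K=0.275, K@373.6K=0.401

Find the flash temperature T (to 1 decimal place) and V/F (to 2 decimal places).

Adiabatic flash: solve Rachford–Rice at each trial T, then check hF = ψ·hV(T) + (1−ψ)·hL(T).
  T = 336.0 K: K = (1.936, 0.275), RR gives ψ = 0.072, H_out = 1.777 kJ/mol
  T = 373.6 K: K = (3.617, 0.401), RR gives ψ = 0.574, H_out = 18.732 kJ/mol
  T = 354.8 K: K = (2.690, 0.335), RR gives ψ = 0.385, H_out = 11.991 kJ/mol
  T = 345.4 K: K = (2.292, 0.305), RR gives ψ = 0.257, H_out = 7.646 kJ/mol
  T = 340.7 K: K = (2.109, 0.290), RR gives ψ = 0.175, H_out = 4.979 kJ/mol
  T = 343.0 K: K = (2.198, 0.297), RR gives ψ = 0.217, H_out = 6.338 kJ/mol
Linear interpolation between T = 340.7 (H_out = 4.979) and T = 343.0 (H_out = 6.338) on hF = 5.866 gives T ≈ 342.2 K, at which ψ = 0.20.

T = 342.2 K, V/F = 0.20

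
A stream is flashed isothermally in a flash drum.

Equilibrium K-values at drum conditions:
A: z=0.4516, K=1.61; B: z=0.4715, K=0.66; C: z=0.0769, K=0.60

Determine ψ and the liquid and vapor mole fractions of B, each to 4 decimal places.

ψ = 0.3964, x_B = 0.5449, y_B = 0.3597

Let ψ = V/F and solve Σ zᵢ(Kᵢ−1)/(1+ψ(Kᵢ−1)) = 0.
g(0) = ΣzᵢKᵢ − 1 = 0.0844 and g(1) = 1 − Σzᵢ/Kᵢ = -0.1231, so a root lies in (0, 1).
Newton–Raphson from ψ = 0.61:
  ψ = 0.6100: g = -0.04218, g' = -0.1975 → ψ = 0.3965
  ψ = 0.3965: g = -0.00002, g' = -0.1992 → ψ = 0.3964
Converged at ψ = 0.3964.
Compositions from xᵢ = zᵢ/(1+ψ(Kᵢ−1)), yᵢ = Kᵢxᵢ:
  A: x = 0.3637, y = 0.5855
  B: x = 0.5449, y = 0.3597
  C: x = 0.0914, y = 0.0548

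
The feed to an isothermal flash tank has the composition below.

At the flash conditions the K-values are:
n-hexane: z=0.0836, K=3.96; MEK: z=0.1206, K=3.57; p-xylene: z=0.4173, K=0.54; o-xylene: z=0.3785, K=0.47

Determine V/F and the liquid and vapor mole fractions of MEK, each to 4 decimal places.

Rachford–Rice: g(V/F) = Σ zᵢ(Kᵢ−1)/(1+V/F(Kᵢ−1)) = 0.
Check two-phase: ΣzᵢKᵢ = 1.1648 > 1 and Σzᵢ/Kᵢ = 1.6330 > 1, so g(0) = 0.1648 > 0 and g(1) = -0.6330 < 0.
Newton iteration, V/F⁰ = 0.5:
  V/F = 0.5000: g = -0.28681, g' = -0.6174 → V/F = 0.0355
  V/F = 0.0355: g = 0.10842, g' = -1.4707 → V/F = 0.1092
  V/F = 0.1092: g = 0.01401, g' = -1.1218 → V/F = 0.1217
  V/F = 0.1217: g = 0.00027, g' = -1.0788 → V/F = 0.1219
Converged at V/F = 0.1219.
Compositions from xᵢ = zᵢ/(1+V/F(Kᵢ−1)), yᵢ = Kᵢxᵢ:
  n-hexane: x = 0.0614, y = 0.2433
  MEK: x = 0.0918, y = 0.3278
  p-xylene: x = 0.4421, y = 0.2387
  o-xylene: x = 0.4046, y = 0.1902

V/F = 0.1219, x_MEK = 0.0918, y_MEK = 0.3278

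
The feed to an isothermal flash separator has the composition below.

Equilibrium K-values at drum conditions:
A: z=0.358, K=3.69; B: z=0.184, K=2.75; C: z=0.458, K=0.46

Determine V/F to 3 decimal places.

Material balance + equilibrium reduce to Σ zᵢ(Kᵢ−1)/(1+V/F(Kᵢ−1)) = 0.
g(0) = ΣzᵢKᵢ − 1 = 1.038 and g(1) = 1 − Σzᵢ/Kᵢ = -0.160, so a root lies in (0, 1).
Newton iteration, V/F⁰ = 0.5:
  V/F = 0.500: g = 0.2436, g' = -0.882 → V/F = 0.776
  V/F = 0.776: g = 0.0226, g' = -0.769 → V/F = 0.806
Converged at V/F = 0.806.

V/F = 0.806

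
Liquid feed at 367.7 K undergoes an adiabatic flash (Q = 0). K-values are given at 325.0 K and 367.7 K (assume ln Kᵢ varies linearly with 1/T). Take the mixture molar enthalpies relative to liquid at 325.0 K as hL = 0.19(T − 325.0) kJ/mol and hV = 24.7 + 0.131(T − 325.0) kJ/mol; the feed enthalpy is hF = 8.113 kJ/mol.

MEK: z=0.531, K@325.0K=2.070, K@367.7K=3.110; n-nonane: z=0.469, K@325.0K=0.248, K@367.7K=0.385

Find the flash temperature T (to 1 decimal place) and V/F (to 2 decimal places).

Adiabatic flash: solve Rachford–Rice at each trial T, then check hF = ψ·hV(T) + (1−ψ)·hL(T).
  T = 325.0 K: K = (2.070, 0.248), RR gives ψ = 0.268, H_out = 6.615 kJ/mol
  T = 367.7 K: K = (3.110, 0.385), RR gives ψ = 0.641, H_out = 22.334 kJ/mol
  T = 346.4 K: K = (2.571, 0.313), RR gives ψ = 0.475, H_out = 15.192 kJ/mol
  T = 335.7 K: K = (2.315, 0.280), RR gives ψ = 0.381, H_out = 11.193 kJ/mol
  T = 330.4 K: K = (2.192, 0.264), RR gives ψ = 0.328, H_out = 9.020 kJ/mol
  T = 327.7 K: K = (2.131, 0.256), RR gives ψ = 0.299, H_out = 7.845 kJ/mol
  T = 329.0 K: K = (2.160, 0.260), RR gives ψ = 0.313, H_out = 8.417 kJ/mol
Linear interpolation between T = 327.7 (H_out = 7.845) and T = 329.0 (H_out = 8.417) on hF = 8.113 gives T ≈ 328.3 K, at which ψ = 0.31.

T = 328.3 K, V/F = 0.31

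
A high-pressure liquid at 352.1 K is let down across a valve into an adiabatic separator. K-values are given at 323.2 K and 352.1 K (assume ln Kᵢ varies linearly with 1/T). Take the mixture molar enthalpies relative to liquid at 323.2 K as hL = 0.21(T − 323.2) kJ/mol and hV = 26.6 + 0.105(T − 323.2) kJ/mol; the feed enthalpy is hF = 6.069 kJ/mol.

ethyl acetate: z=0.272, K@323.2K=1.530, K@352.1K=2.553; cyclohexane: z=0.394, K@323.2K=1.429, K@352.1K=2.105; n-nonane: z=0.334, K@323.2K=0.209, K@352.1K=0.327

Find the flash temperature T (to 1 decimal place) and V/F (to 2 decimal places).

Adiabatic flash: solve Rachford–Rice at each trial T, then check hF = ψ·hV(T) + (1−ψ)·hL(T).
  T = 323.2 K: K = (1.530, 1.429, 0.209), RR gives ψ = 0.131, H_out = 3.491 kJ/mol
  T = 352.1 K: K = (2.553, 2.105, 0.327), RR gives ψ = 0.727, H_out = 23.193 kJ/mol
  T = 337.6 K: K = (1.996, 1.748, 0.264), RR gives ψ = 0.509, H_out = 15.790 kJ/mol
  T = 330.4 K: K = (1.753, 1.584, 0.235), RR gives ψ = 0.358, H_out = 10.759 kJ/mol
  T = 326.8 K: K = (1.639, 1.505, 0.222), RR gives ψ = 0.258, H_out = 7.529 kJ/mol
  T = 325.0 K: K = (1.584, 1.467, 0.215), RR gives ψ = 0.199, H_out = 5.635 kJ/mol
Linear interpolation between T = 325.0 (H_out = 5.635) and T = 326.8 (H_out = 7.529) on hF = 6.069 gives T ≈ 325.4 K, at which ψ = 0.21.

T = 325.4 K, V/F = 0.21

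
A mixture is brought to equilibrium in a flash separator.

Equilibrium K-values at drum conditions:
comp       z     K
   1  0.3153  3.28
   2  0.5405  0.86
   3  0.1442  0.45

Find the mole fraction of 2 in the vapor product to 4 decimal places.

y_2 = 0.5299

Newton–Raphson from ψ = 0.48:
  ψ = 0.4800: g = 0.15436, g' = -0.4664 → ψ = 0.8110
  ψ = 0.8110: g = 0.02379, g' = -0.3576 → ψ = 0.8775
Converged at ψ = 0.8775.
Compositions from xᵢ = zᵢ/(1+ψ(Kᵢ−1)), yᵢ = Kᵢxᵢ:
  1: x = 0.1051, y = 0.3446
  2: x = 0.6162, y = 0.5299
  3: x = 0.2787, y = 0.1254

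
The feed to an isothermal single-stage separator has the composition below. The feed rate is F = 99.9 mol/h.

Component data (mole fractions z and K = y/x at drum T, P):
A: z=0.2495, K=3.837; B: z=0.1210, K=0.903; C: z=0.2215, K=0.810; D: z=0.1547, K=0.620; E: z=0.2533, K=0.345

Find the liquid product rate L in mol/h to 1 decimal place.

Rachford–Rice: g(V/F) = Σ zᵢ(Kᵢ−1)/(1+V/F(Kᵢ−1)) = 0.
Check two-phase: ΣzᵢKᵢ = 1.4293 > 1 and Σzᵢ/Kᵢ = 1.4562 > 1, so g(0) = 0.4293 > 0 and g(1) = -0.4562 < 0.
Newton–Raphson from V/F = 0.62:
  V/F = 0.6200: g = -0.15990, g' = -0.6217 → V/F = 0.3628
  V/F = 0.3628: g = 0.00562, g' = -0.7151 → V/F = 0.3707
Converged at V/F = 0.3707.
Then V = V/F·F = 0.3707·99.9 = 37.0 mol/h and L = F − V = 62.9 mol/h.

L = 62.9 mol/h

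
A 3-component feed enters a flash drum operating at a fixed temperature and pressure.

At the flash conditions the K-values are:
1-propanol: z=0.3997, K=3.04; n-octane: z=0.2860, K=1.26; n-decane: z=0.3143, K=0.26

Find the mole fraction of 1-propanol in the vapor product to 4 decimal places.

Rachford–Rice: g(β) = Σ zᵢ(Kᵢ−1)/(1+β(Kᵢ−1)) = 0.
g(0) = ΣzᵢKᵢ − 1 = 0.6572 and g(1) = 1 − Σzᵢ/Kᵢ = -0.5673, so a root lies in (0, 1).
Newton–Raphson from β = 0.5:
  β = 0.5000: g = 0.10028, g' = -0.8564 → β = 0.6171
  β = 0.6171: g = -0.00300, g' = -0.9233 → β = 0.6138
Converged at β = 0.6138.
Compositions from xᵢ = zᵢ/(1+β(Kᵢ−1)), yᵢ = Kᵢxᵢ:
  1-propanol: x = 0.1775, y = 0.5395
  n-octane: x = 0.2466, y = 0.3108
  n-decane: x = 0.5759, y = 0.1497

y_1-propanol = 0.5395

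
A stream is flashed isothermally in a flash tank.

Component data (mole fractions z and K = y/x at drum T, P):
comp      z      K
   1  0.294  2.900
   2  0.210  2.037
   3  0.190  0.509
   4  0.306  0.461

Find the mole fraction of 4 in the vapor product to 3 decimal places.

Rachford–Rice: g(V/F) = Σ zᵢ(Kᵢ−1)/(1+V/F(Kᵢ−1)) = 0.
Check two-phase: ΣzᵢKᵢ = 1.518 > 1 and Σzᵢ/Kᵢ = 1.242 > 1, so g(0) = 0.518 > 0 and g(1) = -0.242 < 0.
Newton–Raphson from V/F = 0.44:
  V/F = 0.440: g = 0.1186, g' = -0.649 → V/F = 0.623
  V/F = 0.623: g = 0.0055, g' = -0.603 → V/F = 0.632
Converged at V/F = 0.632.
Compositions from xᵢ = zᵢ/(1+V/F(Kᵢ−1)), yᵢ = Kᵢxᵢ:
  1: x = 0.134, y = 0.387
  2: x = 0.127, y = 0.258
  3: x = 0.275, y = 0.140
  4: x = 0.464, y = 0.214

y_4 = 0.214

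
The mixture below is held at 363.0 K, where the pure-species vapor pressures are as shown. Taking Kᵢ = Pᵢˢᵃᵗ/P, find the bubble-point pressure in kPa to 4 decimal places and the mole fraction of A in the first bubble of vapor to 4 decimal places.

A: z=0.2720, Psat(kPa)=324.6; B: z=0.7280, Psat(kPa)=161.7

At the bubble point ψ → 0, so ΣzᵢKᵢ = 1 with Kᵢ = Pᵢˢᵃᵗ/P ⇒ P = ΣzᵢPᵢˢᵃᵗ.
P = 0.2720·324.6 + 0.7280·161.7 = 206.0088 kPa
yᵢ = zᵢPᵢˢᵃᵗ/P ⇒ y_A = 0.2720·324.6/206.0088 = 0.4286

Pbub = 206.0088 kPa, y_A = 0.4286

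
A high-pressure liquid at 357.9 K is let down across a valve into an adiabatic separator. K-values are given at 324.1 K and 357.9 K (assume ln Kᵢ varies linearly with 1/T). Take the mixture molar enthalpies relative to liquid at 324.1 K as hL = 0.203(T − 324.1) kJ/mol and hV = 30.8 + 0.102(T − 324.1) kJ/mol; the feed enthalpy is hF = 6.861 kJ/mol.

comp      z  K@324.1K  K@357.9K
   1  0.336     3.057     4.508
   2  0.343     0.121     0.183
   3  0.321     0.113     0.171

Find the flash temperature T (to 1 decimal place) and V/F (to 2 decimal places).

T = 338.0 K, V/F = 0.14

Adiabatic flash: solve Rachford–Rice at each trial T, then check hF = ψ·hV(T) + (1−ψ)·hL(T).
  T = 324.1 K: K = (3.057, 0.121, 0.113), RR gives ψ = 0.058, H_out = 1.780 kJ/mol
  T = 357.9 K: K = (4.508, 0.183, 0.171), RR gives ψ = 0.219, H_out = 12.861 kJ/mol
  T = 341.0 K: K = (3.748, 0.150, 0.140), RR gives ψ = 0.152, H_out = 7.842 kJ/mol
  T = 332.6 K: K = (3.396, 0.135, 0.126), RR gives ψ = 0.110, H_out = 5.004 kJ/mol
  T = 336.8 K: K = (3.570, 0.143, 0.133), RR gives ψ = 0.131, H_out = 6.459 kJ/mol
  T = 338.9 K: K = (3.658, 0.147, 0.137), RR gives ψ = 0.142, H_out = 7.159 kJ/mol
Linear interpolation between T = 336.8 (H_out = 6.459) and T = 338.9 (H_out = 7.159) on hF = 6.861 gives T ≈ 338.0 K, at which ψ = 0.14.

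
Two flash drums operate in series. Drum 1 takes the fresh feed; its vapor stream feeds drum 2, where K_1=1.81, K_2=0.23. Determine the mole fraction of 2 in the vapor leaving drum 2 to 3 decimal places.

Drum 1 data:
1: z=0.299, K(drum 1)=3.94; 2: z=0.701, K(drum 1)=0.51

Drum 1:
Binary case is linear: z₁(K₁−1)(1+ψ₁(K₂−1)) + z₂(K₂−1)(1+ψ₁(K₁−1)) = 0
⇒ ψ₁ = [z₁(K₁−1)+z₂(K₂−1)] / [−(K₁−1)(K₂−1)] = 0.5356/1.4406 = 0.372
Drum-1 compositions:
  1: x = 0.143, y = 0.563
  2: x = 0.857, y = 0.437
Drum-2 feed = drum-1 vapor: z₂ = (0.5629, 0.4371).
Drum 2:
Let ψ₂ = V/F and solve Σ zᵢ(Kᵢ−1)/(1+ψ₂(Kᵢ−1)) = 0.
g(0) = ΣzᵢKᵢ − 1 = 0.119 and g(1) = 1 − Σzᵢ/Kᵢ = -1.212, so a root lies in (0, 1).
Binary case is linear: z₁(K₁−1)(1+ψ₂(K₂−1)) + z₂(K₂−1)(1+ψ₂(K₁−1)) = 0
⇒ ψ₂ = [z₁(K₁−1)+z₂(K₂−1)] / [−(K₁−1)(K₂−1)] = 0.1193/0.6237 = 0.191
  1: x = 0.487, y = 0.882
  2: x = 0.513, y = 0.118

y_2 (drum 2) = 0.118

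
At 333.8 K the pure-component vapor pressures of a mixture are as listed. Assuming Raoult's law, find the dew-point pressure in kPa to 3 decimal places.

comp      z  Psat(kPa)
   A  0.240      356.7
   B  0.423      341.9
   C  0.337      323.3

Pdew = 338.706 kPa

At the dew point ψ → 1, so Σzᵢ/Kᵢ = 1 with Kᵢ = Pᵢˢᵃᵗ/P ⇒ 1/P = Σzᵢ/Pᵢˢᵃᵗ.
1/P = 0.240/356.7 + 0.423/341.9 + 0.337/323.3 = 0.002952 ⇒ P = 338.706 kPa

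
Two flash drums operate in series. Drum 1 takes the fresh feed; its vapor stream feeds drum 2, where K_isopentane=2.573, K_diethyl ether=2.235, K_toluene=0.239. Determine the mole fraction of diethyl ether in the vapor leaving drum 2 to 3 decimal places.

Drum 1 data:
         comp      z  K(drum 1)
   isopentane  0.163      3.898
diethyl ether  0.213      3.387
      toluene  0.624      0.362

Drum 1:
Rachford–Rice: g(ψ₁) = Σ zᵢ(Kᵢ−1)/(1+ψ₁(Kᵢ−1)) = 0.
Check two-phase: ΣzᵢKᵢ = 1.583 > 1 and Σzᵢ/Kᵢ = 1.828 > 1, so g(0) = 0.583 > 0 and g(1) = -0.828 < 0.
Newton iteration, ψ₁⁰ = 0.5:
  ψ₁ = 0.500: g = -0.1599, g' = -1.028 → ψ₁ = 0.344
  ψ₁ = 0.344: g = 0.0052, g' = -1.126 → ψ₁ = 0.349
Converged at ψ₁ = 0.349.
Drum-1 compositions:
  isopentane: x = 0.081, y = 0.316
  diethyl ether: x = 0.116, y = 0.394
  toluene: x = 0.803, y = 0.291
Drum-2 feed = drum-1 vapor: z₂ = (0.3159, 0.3935, 0.2906).
Drum 2:
Rachford–Rice: g(ψ₂) = Σ zᵢ(Kᵢ−1)/(1+ψ₂(Kᵢ−1)) = 0.
g(0) = ΣzᵢKᵢ − 1 = 0.762 and g(1) = 1 − Σzᵢ/Kᵢ = -0.515, so a root lies in (0, 1).
Newton–Raphson from ψ₂ = 0.66:
  ψ₂ = 0.660: g = 0.0672, g' = -1.050 → ψ₂ = 0.724
  ψ₂ = 0.724: g = -0.0037, g' = -1.173 → ψ₂ = 0.721
Converged at ψ₂ = 0.721.
  isopentane: x = 0.148, y = 0.381
  diethyl ether: x = 0.208, y = 0.465
  toluene: x = 0.644, y = 0.154

y_diethyl ether (drum 2) = 0.465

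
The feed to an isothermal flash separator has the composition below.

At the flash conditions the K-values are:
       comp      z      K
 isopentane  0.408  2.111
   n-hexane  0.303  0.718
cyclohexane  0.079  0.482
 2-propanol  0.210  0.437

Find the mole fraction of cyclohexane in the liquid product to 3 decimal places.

x_cyclohexane = 0.102

Iterate (Newton) starting at ψ = 0.36:
  ψ = 0.360: g = 0.0301, g' = -0.424 → ψ = 0.431
  ψ = 0.431: g = 0.0004, g' = -0.413 → ψ = 0.432
Converged at ψ = 0.432.
Compositions from xᵢ = zᵢ/(1+ψ(Kᵢ−1)), yᵢ = Kᵢxᵢ:
  isopentane: x = 0.276, y = 0.582
  n-hexane: x = 0.345, y = 0.248
  cyclohexane: x = 0.102, y = 0.049
  2-propanol: x = 0.278, y = 0.121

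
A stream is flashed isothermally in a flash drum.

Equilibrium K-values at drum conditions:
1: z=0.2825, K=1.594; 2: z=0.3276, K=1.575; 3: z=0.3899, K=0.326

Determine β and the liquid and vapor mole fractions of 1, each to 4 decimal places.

Material balance + equilibrium reduce to Σ zᵢ(Kᵢ−1)/(1+β(Kᵢ−1)) = 0.
Feasibility: ΣzᵢKᵢ = 1.0934, Σzᵢ/Kᵢ = 1.5812 — both > 1, two phases present.
Newton iteration, β⁰ = 0.49:
  β = 0.4900: g = -0.11544, g' = -0.5206 → β = 0.2683
  β = 0.2683: g = -0.01285, g' = -0.4194 → β = 0.2376
  β = 0.2376: g = -0.00012, g' = -0.4115 → β = 0.2373
Converged at β = 0.2373.
Compositions from xᵢ = zᵢ/(1+β(Kᵢ−1)), yᵢ = Kᵢxᵢ:
  1: x = 0.2476, y = 0.3947
  2: x = 0.2883, y = 0.4540
  3: x = 0.4641, y = 0.1513

β = 0.2373, x_1 = 0.2476, y_1 = 0.3947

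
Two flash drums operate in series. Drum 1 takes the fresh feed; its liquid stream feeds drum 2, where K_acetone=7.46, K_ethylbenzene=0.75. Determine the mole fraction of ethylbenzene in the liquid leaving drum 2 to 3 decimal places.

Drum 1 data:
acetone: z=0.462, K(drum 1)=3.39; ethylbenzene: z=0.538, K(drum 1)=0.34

x_ethylbenzene (drum 2) = 0.963

Drum 1:
Rachford–Rice: g(ψ₁) = Σ zᵢ(Kᵢ−1)/(1+ψ₁(Kᵢ−1)) = 0.
Feasibility: ΣzᵢKᵢ = 1.749, Σzᵢ/Kᵢ = 1.719 — both > 1, two phases present.
Binary case is linear: z₁(K₁−1)(1+ψ₁(K₂−1)) + z₂(K₂−1)(1+ψ₁(K₁−1)) = 0
⇒ ψ₁ = [z₁(K₁−1)+z₂(K₂−1)] / [−(K₁−1)(K₂−1)] = 0.7491/1.5774 = 0.475
Drum-1 compositions:
  acetone: x = 0.216, y = 0.734
  ethylbenzene: x = 0.784, y = 0.266
Drum-2 feed = drum-1 liquid: z₂ = (0.2164, 0.7836).
Drum 2:
Rachford–Rice: g(ψ₂) = Σ zᵢ(Kᵢ−1)/(1+ψ₂(Kᵢ−1)) = 0.
g(0) = ΣzᵢKᵢ − 1 = 1.202 and g(1) = 1 − Σzᵢ/Kᵢ = -0.074, so a root lies in (0, 1).
Newton iteration, ψ₂⁰ = 0.62:
  ψ₂ = 0.620: g = 0.0475, g' = -0.429 → ψ₂ = 0.731
  ψ₂ = 0.731: g = 0.0047, g' = -0.349 → ψ₂ = 0.744
Converged at ψ₂ = 0.744.
  acetone: x = 0.037, y = 0.278
  ethylbenzene: x = 0.963, y = 0.722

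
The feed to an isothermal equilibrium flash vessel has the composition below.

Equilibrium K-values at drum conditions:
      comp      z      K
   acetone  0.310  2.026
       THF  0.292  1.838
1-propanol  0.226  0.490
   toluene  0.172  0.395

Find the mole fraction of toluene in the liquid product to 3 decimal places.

Material balance + equilibrium reduce to Σ zᵢ(Kᵢ−1)/(1+β(Kᵢ−1)) = 0.
g(0) = ΣzᵢKᵢ − 1 = 0.343 and g(1) = 1 − Σzᵢ/Kᵢ = -0.209, so a root lies in (0, 1).
Iterate (Newton) starting at β = 0.5:
  β = 0.500: g = 0.0788, g' = -0.480 → β = 0.664
  β = 0.664: g = -0.0019, g' = -0.510 → β = 0.660
Converged at β = 0.660.
Compositions from xᵢ = zᵢ/(1+β(Kᵢ−1)), yᵢ = Kᵢxᵢ:
  acetone: x = 0.185, y = 0.374
  THF: x = 0.188, y = 0.345
  1-propanol: x = 0.341, y = 0.167
  toluene: x = 0.286, y = 0.113

x_toluene = 0.286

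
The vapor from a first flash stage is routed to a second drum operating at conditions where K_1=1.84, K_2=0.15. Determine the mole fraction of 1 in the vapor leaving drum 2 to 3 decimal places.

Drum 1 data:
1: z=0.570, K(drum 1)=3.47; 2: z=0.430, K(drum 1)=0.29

y_1 (drum 2) = 0.925

Drum 1:
Rachford–Rice: g(ψ₁) = Σ zᵢ(Kᵢ−1)/(1+ψ₁(Kᵢ−1)) = 0.
Check two-phase: ΣzᵢKᵢ = 2.103 > 1 and Σzᵢ/Kᵢ = 1.647 > 1, so g(0) = 1.103 > 0 and g(1) = -0.647 < 0.
Newton–Raphson from ψ₁ = 0.5:
  ψ₁ = 0.500: g = 0.1566, g' = -1.217 → ψ₁ = 0.629
Converged at ψ₁ = 0.629.
Drum-1 compositions:
  1: x = 0.223, y = 0.775
  2: x = 0.777, y = 0.225
Drum-2 feed = drum-1 vapor: z₂ = (0.7747, 0.2253).
Drum 2:
Let ψ₂ = V/F and solve Σ zᵢ(Kᵢ−1)/(1+ψ₂(Kᵢ−1)) = 0.
g(0) = ΣzᵢKᵢ − 1 = 0.459 and g(1) = 1 − Σzᵢ/Kᵢ = -0.923, so a root lies in (0, 1).
Iterate (Newton) starting at ψ₂ = 0.55:
  ψ₂ = 0.550: g = 0.0856, g' = -0.830 → ψ₂ = 0.653
  ψ₂ = 0.653: g = -0.0102, g' = -1.050 → ψ₂ = 0.643
Converged at ψ₂ = 0.643.
  1: x = 0.503, y = 0.925
  2: x = 0.497, y = 0.075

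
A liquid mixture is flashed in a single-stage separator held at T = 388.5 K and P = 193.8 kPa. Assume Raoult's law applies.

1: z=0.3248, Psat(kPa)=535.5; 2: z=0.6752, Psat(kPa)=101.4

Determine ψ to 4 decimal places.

Raoult's law: Kᵢ = Pᵢˢᵃᵗ/P = Pᵢˢᵃᵗ/193.8.
  K_1 = 535.5/193.8 = 2.763158, K_2 = 101.4/193.8 = 0.523220
Material balance + equilibrium reduce to Σ zᵢ(Kᵢ−1)/(1+ψ(Kᵢ−1)) = 0.
g(0) = ΣzᵢKᵢ − 1 = 0.2508 and g(1) = 1 − Σzᵢ/Kᵢ = -0.4080, so a root lies in (0, 1).
Binary case is linear: z₁(K₁−1)(1+ψ(K₂−1)) + z₂(K₂−1)(1+ψ(K₁−1)) = 0
⇒ ψ = [z₁(K₁−1)+z₂(K₂−1)] / [−(K₁−1)(K₂−1)] = 0.25075/0.84064 = 0.2983

ψ = 0.2983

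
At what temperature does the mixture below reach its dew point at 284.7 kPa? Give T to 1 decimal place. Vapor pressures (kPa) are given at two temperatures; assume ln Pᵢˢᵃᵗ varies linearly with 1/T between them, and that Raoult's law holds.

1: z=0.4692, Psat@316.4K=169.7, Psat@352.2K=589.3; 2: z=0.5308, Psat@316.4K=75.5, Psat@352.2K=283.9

T = 343.9 K

Dew-point temperature: Σzᵢ·P/Pᵢˢᵃᵗ(T) = 1. Interpolate ln Pᵢˢᵃᵗ = aᵢ + bᵢ/T.
  T = 316.4 K: ΣzᵢP/Pᵢˢᵃᵗ = 2.7887
  T = 352.2 K: ΣzᵢP/Pᵢˢᵃᵗ = 0.7590
  T = 334.3 K: ΣzᵢP/Pᵢˢᵃᵗ = 1.4048
  T = 343.2 K: ΣzᵢP/Pᵢˢᵃᵗ = 1.0260
  T = 347.7 K: ΣzᵢP/Pᵢˢᵃᵗ = 0.8807
  T = 345.4 K: ΣzᵢP/Pᵢˢᵃᵗ = 0.9518
  T = 344.3 K: ΣzᵢP/Pᵢˢᵃᵗ = 0.9881
  T = 343.8 K: ΣzᵢP/Pᵢˢᵃᵗ = 1.0051
Interpolating between 343.8 K and 344.3 K gives T ≈ 343.9 K.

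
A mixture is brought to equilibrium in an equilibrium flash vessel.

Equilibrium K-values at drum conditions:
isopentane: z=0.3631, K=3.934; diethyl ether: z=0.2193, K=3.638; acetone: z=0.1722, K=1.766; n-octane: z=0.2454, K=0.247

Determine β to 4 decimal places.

β = 0.8816

Newton–Raphson from β = 0.5:
  β = 0.5000: g = 0.48031, g' = -1.2081 → β = 0.8976
  β = 0.8976: g = -0.02695, g' = -1.7312 → β = 0.8820
  β = 0.8820: g = -0.00064, g' = -1.6503 → β = 0.8816
Converged at β = 0.8816.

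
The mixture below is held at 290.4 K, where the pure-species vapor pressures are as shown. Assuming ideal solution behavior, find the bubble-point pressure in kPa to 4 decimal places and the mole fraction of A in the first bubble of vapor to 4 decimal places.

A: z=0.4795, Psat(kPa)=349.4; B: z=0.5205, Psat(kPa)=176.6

At the bubble point ψ → 0, so ΣzᵢKᵢ = 1 with Kᵢ = Pᵢˢᵃᵗ/P ⇒ P = ΣzᵢPᵢˢᵃᵗ.
P = 0.4795·349.4 + 0.5205·176.6 = 259.4576 kPa
yᵢ = zᵢPᵢˢᵃᵗ/P ⇒ y_A = 0.4795·349.4/259.4576 = 0.6457

Pbub = 259.4576 kPa, y_A = 0.6457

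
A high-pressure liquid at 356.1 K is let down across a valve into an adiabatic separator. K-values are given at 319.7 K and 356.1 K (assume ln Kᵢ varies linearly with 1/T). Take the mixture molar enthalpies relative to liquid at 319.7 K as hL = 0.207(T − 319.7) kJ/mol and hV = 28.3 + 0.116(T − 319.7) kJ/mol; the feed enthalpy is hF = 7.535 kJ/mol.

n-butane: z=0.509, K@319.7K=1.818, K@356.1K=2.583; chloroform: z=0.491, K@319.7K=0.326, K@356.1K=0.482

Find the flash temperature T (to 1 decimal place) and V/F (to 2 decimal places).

Adiabatic flash: solve Rachford–Rice at each trial T, then check hF = ψ·hV(T) + (1−ψ)·hL(T).
  T = 319.7 K: K = (1.818, 0.326), RR gives ψ = 0.155, H_out = 4.385 kJ/mol
  T = 356.1 K: K = (2.583, 0.482), RR gives ψ = 0.672, H_out = 24.338 kJ/mol
  T = 337.9 K: K = (2.188, 0.401), RR gives ψ = 0.436, H_out = 15.377 kJ/mol
  T = 328.8 K: K = (1.999, 0.362), RR gives ψ = 0.307, H_out = 10.318 kJ/mol
  T = 324.2 K: K = (1.907, 0.344), RR gives ψ = 0.234, H_out = 7.463 kJ/mol
  T = 326.5 K: K = (1.953, 0.353), RR gives ψ = 0.271, H_out = 8.922 kJ/mol
Linear interpolation between T = 324.2 (H_out = 7.463) and T = 326.5 (H_out = 8.922) on hF = 7.535 gives T ≈ 324.3 K, at which ψ = 0.24.

T = 324.3 K, V/F = 0.24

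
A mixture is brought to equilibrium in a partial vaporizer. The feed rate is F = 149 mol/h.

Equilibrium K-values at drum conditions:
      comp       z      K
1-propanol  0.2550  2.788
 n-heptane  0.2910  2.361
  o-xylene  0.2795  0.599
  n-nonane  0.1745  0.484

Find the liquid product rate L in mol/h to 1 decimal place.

L = 12.2 mol/h

Material balance + equilibrium reduce to Σ zᵢ(Kᵢ−1)/(1+ψ(Kᵢ−1)) = 0.
Check two-phase: ΣzᵢKᵢ = 1.6499 > 1 and Σzᵢ/Kᵢ = 1.0419 > 1, so g(0) = 0.6499 > 0 and g(1) = -0.0419 < 0.
Newton iteration, ψ⁰ = 0.5:
  ψ = 0.5000: g = 0.21487, g' = -0.5728 → ψ = 0.8751
  ψ = 0.8751: g = 0.02169, g' = -0.4974 → ψ = 0.9187
  ψ = 0.9187: g = -0.00013, g' = -0.5038 → ψ = 0.9185
Converged at ψ = 0.9185.
Then V = ψ·F = 0.9185·149 = 136.8 mol/h and L = F − V = 12.2 mol/h.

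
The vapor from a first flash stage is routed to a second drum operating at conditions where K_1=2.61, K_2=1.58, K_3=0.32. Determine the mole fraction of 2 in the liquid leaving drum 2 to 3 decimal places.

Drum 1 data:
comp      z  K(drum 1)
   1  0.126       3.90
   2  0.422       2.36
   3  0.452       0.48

x_2 (drum 2) = 0.382

Drum 1:
Let ψ₁ = V/F and solve Σ zᵢ(Kᵢ−1)/(1+ψ₁(Kᵢ−1)) = 0.
Check two-phase: ΣzᵢKᵢ = 1.704 > 1 and Σzᵢ/Kᵢ = 1.153 > 1, so g(0) = 0.704 > 0 and g(1) = -0.153 < 0.
Newton iteration, ψ₁⁰ = 0.5:
  ψ₁ = 0.500: g = 0.1731, g' = -0.676 → ψ₁ = 0.756
  ψ₁ = 0.756: g = 0.0101, g' = -0.626 → ψ₁ = 0.772
Converged at ψ₁ = 0.772.
Drum-1 compositions:
  1: x = 0.039, y = 0.152
  2: x = 0.206, y = 0.486
  3: x = 0.755, y = 0.363
Drum-2 feed = drum-1 vapor: z₂ = (0.1517, 0.4858, 0.3625).
Drum 2:
Rachford–Rice: g(ψ₂) = Σ zᵢ(Kᵢ−1)/(1+ψ₂(Kᵢ−1)) = 0.
Feasibility: ΣzᵢKᵢ = 1.279, Σzᵢ/Kᵢ = 1.498 — both > 1, two phases present.
Iterate (Newton) starting at ψ₂ = 0.5:
  ψ₂ = 0.500: g = -0.0198, g' = -0.604 → ψ₂ = 0.467
Converged at ψ₂ = 0.467.
  1: x = 0.087, y = 0.226
  2: x = 0.382, y = 0.604
  3: x = 0.531, y = 0.170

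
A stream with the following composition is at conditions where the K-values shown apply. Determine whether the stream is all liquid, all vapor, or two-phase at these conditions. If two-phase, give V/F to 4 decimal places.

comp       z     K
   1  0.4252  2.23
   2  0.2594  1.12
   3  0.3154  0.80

ΣzᵢKᵢ = 1.4910; Σzᵢ/Kᵢ = 0.8165.
Since Σzᵢ/Kᵢ < 1 the mixture is above its dew point — single vapor phase.

all vapor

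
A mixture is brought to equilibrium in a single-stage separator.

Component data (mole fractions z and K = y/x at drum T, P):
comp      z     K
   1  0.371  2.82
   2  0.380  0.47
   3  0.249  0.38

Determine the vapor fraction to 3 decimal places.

ψ = 0.309

Newton iteration, ψ⁰ = 0.5:
  ψ = 0.500: g = -0.1442, g' = -0.735 → ψ = 0.304
  ψ = 0.304: g = 0.0045, g' = -0.806 → ψ = 0.309
Converged at ψ = 0.309.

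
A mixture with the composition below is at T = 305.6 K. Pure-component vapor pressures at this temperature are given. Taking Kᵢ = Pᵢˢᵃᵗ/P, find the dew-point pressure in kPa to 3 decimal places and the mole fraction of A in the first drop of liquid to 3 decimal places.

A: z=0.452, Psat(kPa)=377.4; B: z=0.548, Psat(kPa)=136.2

At the dew point ψ → 1, so Σzᵢ/Kᵢ = 1 with Kᵢ = Pᵢˢᵃᵗ/P ⇒ 1/P = Σzᵢ/Pᵢˢᵃᵗ.
1/P = 0.452/377.4 + 0.548/136.2 = 0.005221 ⇒ P = 191.528 kPa
xᵢ = zᵢP/Pᵢˢᵃᵗ ⇒ x_A = 0.452·191.528/377.4 = 0.229

Pdew = 191.528 kPa, x_A = 0.229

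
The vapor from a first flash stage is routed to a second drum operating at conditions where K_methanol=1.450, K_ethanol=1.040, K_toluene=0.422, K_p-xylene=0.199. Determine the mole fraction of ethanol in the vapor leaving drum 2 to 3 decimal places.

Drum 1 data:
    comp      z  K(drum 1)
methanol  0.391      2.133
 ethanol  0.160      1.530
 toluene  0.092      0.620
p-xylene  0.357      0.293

Drum 1:
Material balance + equilibrium reduce to Σ zᵢ(Kᵢ−1)/(1+ψ₁(Kᵢ−1)) = 0.
Feasibility: ΣzᵢKᵢ = 1.240, Σzᵢ/Kᵢ = 1.655 — both > 1, two phases present.
Newton iteration, ψ₁⁰ = 0.44:
  ψ₁ = 0.440: g = -0.0440, g' = -0.648 → ψ₁ = 0.372
  ψ₁ = 0.372: g = -0.0008, g' = -0.626 → ψ₁ = 0.371
Converged at ψ₁ = 0.371.
Drum-1 compositions:
  methanol: x = 0.275, y = 0.587
  ethanol: x = 0.134, y = 0.205
  toluene: x = 0.107, y = 0.066
  p-xylene: x = 0.484, y = 0.142
Drum-2 feed = drum-1 vapor: z₂ = (0.5872, 0.2046, 0.0664, 0.1418).
Drum 2:
Rachford–Rice: g(ψ₂) = Σ zᵢ(Kᵢ−1)/(1+ψ₂(Kᵢ−1)) = 0.
g(0) = ΣzᵢKᵢ − 1 = 0.121 and g(1) = 1 − Σzᵢ/Kᵢ = -0.471, so a root lies in (0, 1).
Iterate (Newton) starting at ψ₂ = 0.5:
  ψ₂ = 0.500: g = -0.0197, g' = -0.377 → ψ₂ = 0.448
  ψ₂ = 0.448: g = -0.0009, g' = -0.344 → ψ₂ = 0.445
Converged at ψ₂ = 0.445.
  methanol: x = 0.489, y = 0.709
  ethanol: x = 0.201, y = 0.209
  toluene: x = 0.089, y = 0.038
  p-xylene: x = 0.220, y = 0.044

y_ethanol (drum 2) = 0.209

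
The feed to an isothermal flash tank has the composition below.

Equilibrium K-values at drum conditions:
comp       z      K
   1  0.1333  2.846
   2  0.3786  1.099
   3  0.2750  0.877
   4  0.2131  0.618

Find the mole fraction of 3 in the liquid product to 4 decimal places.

Material balance + equilibrium reduce to Σ zᵢ(Kᵢ−1)/(1+β(Kᵢ−1)) = 0.
Feasibility: ΣzᵢKᵢ = 1.1683, Σzᵢ/Kᵢ = 1.0497 — both > 1, two phases present.
Newton–Raphson from β = 0.6:
  β = 0.6000: g = 0.01000, g' = -0.1628 → β = 0.6615
  β = 0.6615: g = 0.00022, g' = -0.1560 → β = 0.6629
Converged at β = 0.6629.
Compositions from xᵢ = zᵢ/(1+β(Kᵢ−1)), yᵢ = Kᵢxᵢ:
  1: x = 0.0599, y = 0.1706
  2: x = 0.3553, y = 0.3905
  3: x = 0.2994, y = 0.2626
  4: x = 0.2854, y = 0.1764

x_3 = 0.2994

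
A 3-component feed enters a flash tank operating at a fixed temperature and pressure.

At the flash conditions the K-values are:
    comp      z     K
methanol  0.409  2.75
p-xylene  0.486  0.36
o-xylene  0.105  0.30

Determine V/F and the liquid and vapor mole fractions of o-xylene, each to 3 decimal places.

Newton–Raphson from V/F = 0.35:
  V/F = 0.350: g = -0.0543, g' = -0.903 → V/F = 0.290
  V/F = 0.290: g = 0.0008, g' = -0.932 → V/F = 0.291
Converged at V/F = 0.291.
Compositions from xᵢ = zᵢ/(1+V/F(Kᵢ−1)), yᵢ = Kᵢxᵢ:
  methanol: x = 0.271, y = 0.746
  p-xylene: x = 0.597, y = 0.215
  o-xylene: x = 0.132, y = 0.040

V/F = 0.291, x_o-xylene = 0.132, y_o-xylene = 0.040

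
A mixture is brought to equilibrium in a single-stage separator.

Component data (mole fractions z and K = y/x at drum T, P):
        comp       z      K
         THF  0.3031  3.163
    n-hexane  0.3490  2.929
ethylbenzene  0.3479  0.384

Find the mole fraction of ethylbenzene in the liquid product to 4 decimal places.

Rachford–Rice: g(ψ) = Σ zᵢ(Kᵢ−1)/(1+ψ(Kᵢ−1)) = 0.
g(0) = ΣzᵢKᵢ − 1 = 1.1145 and g(1) = 1 − Σzᵢ/Kᵢ = -0.1210, so a root lies in (0, 1).
Newton iteration, ψ⁰ = 0.5:
  ψ = 0.5000: g = 0.34797, g' = -0.9395 → ψ = 0.8704
  ψ = 0.8704: g = 0.01671, g' = -0.9652 → ψ = 0.8877
  ψ = 0.8877: g = -0.00017, g' = -0.9856 → ψ = 0.8875
Converged at ψ = 0.8875.
Compositions from xᵢ = zᵢ/(1+ψ(Kᵢ−1)), yᵢ = Kᵢxᵢ:
  THF: x = 0.1038, y = 0.3284
  n-hexane: x = 0.1287, y = 0.3769
  ethylbenzene: x = 0.7675, y = 0.2947

x_ethylbenzene = 0.7675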